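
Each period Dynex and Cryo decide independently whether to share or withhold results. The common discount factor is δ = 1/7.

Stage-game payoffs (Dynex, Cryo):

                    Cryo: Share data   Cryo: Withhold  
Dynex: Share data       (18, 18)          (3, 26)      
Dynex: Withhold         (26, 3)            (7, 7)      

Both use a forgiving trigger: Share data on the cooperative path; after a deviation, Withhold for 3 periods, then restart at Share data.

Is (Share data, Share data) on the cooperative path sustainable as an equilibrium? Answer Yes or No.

A one-shot deviation gives 26 now, then 7 for 3 periods, then back to 18.
Gain from deviating: (26−18) today; loss: (18−7) in each of the next 3 periods.
No-deviation condition: (18−7)(δ+…+δ^3) ≥ 26−18, i.e. δ+…+δ^3 ≥ 8/11.
At δ = 1/7: δ+…+δ^3 = 0.1662 < 0.7273.
So cooperation is not sustainable.

No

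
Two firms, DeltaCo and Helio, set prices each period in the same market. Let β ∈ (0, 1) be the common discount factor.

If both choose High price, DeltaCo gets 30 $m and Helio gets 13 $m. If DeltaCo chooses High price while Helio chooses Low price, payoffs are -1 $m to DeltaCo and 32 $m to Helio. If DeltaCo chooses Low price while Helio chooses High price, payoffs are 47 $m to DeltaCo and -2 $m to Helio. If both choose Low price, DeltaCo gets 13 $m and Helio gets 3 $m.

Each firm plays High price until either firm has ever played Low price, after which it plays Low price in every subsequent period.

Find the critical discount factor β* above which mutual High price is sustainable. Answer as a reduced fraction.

For DeltaCo: deviation gain 47−30 = 17, per-period punishment loss 30−13 = 17. IC gives β ≥ 17/34 = 1/2.
For Helio: gain 19, loss 10 per period, so β ≥ 19/29.
The tighter constraint is Helio's, so cooperation needs β ≥ 19/29.

19/29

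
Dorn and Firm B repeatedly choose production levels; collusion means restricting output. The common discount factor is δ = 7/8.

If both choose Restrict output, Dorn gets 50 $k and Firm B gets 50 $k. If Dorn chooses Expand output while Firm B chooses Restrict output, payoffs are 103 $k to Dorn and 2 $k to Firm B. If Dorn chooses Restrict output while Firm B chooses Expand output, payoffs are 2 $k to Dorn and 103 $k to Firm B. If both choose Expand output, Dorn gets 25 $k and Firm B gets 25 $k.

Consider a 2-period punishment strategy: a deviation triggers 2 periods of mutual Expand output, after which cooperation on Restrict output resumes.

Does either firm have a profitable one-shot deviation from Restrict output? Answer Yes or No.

Yes

Comparing payoff streams over the 3 periods until play realigns: cooperate → 50(1+δ+…+δ^2); deviate → 103 + 25(δ+…+δ^2).
Cooperation is sustained iff (50−25)(δ+…+δ^2) ≥ 103−50.
δ+…+δ^2 = 7/8·(1−(7/8)^2)/(1−7/8) = 1.6406, and (103−50)/(50−25) = 2.1200.
1.6406 < 2.1200, so cooperation is not sustainable.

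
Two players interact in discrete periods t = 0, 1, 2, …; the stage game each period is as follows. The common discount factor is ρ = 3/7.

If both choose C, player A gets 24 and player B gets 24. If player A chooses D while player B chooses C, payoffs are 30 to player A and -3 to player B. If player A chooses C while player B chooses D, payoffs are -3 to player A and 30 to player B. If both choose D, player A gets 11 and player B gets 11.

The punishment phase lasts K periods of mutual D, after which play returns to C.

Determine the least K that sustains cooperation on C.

2

Need Σ_{k=1}^{K} ρ^k ≥ (30−24)/(24−11) = 0.4615 at ρ = 3/7.
At K = 1 the sum is 0.4286 < 0.4615; at K = 2 it is 0.6122 ≥ 0.4615.
So the minimum punishment length is K = 2.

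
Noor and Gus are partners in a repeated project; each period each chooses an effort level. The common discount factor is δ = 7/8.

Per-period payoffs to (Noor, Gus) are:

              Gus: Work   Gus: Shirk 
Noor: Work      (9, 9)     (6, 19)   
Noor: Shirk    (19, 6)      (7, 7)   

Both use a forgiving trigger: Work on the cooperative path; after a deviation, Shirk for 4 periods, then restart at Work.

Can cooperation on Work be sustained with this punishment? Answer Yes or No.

A one-shot deviation gives 19 now, then 7 for 4 periods, then back to 9.
Gain from deviating: (19−9) today; loss: (9−7) in each of the next 4 periods.
No-deviation condition: (9−7)(δ+…+δ^4) ≥ 19−9, i.e. δ+…+δ^4 ≥ 5.
At δ = 7/8: δ+…+δ^4 = 2.8967 < 5.0000.
So cooperation is not sustainable.

No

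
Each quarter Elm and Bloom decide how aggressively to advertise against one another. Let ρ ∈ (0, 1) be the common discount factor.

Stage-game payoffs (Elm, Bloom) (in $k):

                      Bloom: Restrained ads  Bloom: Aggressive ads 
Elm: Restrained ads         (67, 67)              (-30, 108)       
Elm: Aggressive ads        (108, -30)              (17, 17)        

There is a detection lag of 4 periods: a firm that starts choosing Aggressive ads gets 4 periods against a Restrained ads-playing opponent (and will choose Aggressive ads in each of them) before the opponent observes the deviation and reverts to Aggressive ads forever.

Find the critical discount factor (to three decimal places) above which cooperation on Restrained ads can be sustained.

A deviator earns 108 for 4 periods, then 17 forever; cooperating earns 67 forever. Multiplying the IC by (1−ρ):
67 ≥ 108(1−ρ^4) + 17ρ^4, so 91·ρ^4 ≥ 41 and ρ^4 ≥ 41/91.
ρ ≥ (41/91)^(1/4) ≈ 0.819.

0.819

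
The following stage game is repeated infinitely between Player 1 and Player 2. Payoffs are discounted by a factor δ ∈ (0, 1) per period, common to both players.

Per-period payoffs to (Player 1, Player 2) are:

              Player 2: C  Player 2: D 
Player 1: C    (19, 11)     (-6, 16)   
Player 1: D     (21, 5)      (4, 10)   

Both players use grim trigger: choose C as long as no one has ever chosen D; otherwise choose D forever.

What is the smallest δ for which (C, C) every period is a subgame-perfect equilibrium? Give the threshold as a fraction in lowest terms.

For Player 1: deviation gain 21−19 = 2, per-period punishment loss 19−4 = 15. IC gives δ ≥ 2/17.
For Player 2: gain 5, loss 1 per period, so δ ≥ 5/6.
The tighter constraint is Player 2's, so cooperation needs δ ≥ 5/6.

5/6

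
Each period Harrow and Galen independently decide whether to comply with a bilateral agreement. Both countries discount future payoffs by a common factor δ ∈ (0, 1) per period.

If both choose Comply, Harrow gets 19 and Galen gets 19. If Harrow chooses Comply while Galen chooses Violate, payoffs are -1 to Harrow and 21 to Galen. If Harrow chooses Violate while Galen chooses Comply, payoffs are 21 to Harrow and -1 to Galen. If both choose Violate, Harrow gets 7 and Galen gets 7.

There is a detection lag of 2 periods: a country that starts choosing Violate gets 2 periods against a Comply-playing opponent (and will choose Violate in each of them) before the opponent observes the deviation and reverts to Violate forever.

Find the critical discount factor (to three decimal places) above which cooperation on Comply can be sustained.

0.378

The best deviation is to choose Violate for all 2 undetected periods, earning 21 each, then 7 forever once detected.
Deviation value: 21(1−δ^2)/(1−δ) + 7δ^2/(1−δ); cooperation value: 19/(1−δ).
IC: 19 ≥ 21(1−δ^2) + 7δ^2 = 21 − 14δ^2.
So δ^2 ≥ 2/14 = 1/7, giving δ ≥ (1/7)^(1/2) ≈ 0.378.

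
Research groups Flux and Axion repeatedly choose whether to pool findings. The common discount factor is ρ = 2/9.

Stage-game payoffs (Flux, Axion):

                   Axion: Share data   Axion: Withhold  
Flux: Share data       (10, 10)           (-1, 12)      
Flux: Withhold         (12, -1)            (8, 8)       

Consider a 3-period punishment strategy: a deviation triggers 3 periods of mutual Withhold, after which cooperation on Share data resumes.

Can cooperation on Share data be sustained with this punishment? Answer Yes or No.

A one-shot deviation gives 12 now, then 8 for 3 periods, then back to 10.
Gain from deviating: (12−10) today; loss: (10−8) in each of the next 3 periods.
No-deviation condition: (10−8)(ρ+…+ρ^3) ≥ 12−10, i.e. ρ+…+ρ^3 ≥ 1.
At ρ = 2/9: ρ+…+ρ^3 = 0.2826 < 1.0000.
So cooperation is not sustainable.

No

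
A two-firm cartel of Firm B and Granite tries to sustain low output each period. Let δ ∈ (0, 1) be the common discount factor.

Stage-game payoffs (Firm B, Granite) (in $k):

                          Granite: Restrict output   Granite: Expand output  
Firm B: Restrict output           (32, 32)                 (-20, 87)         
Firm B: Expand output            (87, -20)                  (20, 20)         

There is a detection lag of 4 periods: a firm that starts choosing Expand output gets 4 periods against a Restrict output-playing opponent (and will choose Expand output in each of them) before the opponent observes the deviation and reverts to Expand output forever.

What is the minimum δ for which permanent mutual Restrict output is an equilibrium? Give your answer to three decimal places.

0.952

Deviating for the 4 undetected periods gains 87−32 = 55 per period over cooperation, then loses 32−20 = 12 per period forever once punishment starts.
Gain: 55(1 + δ + … + δ^3); loss: 12·δ^4/(1−δ).
No profitable deviation ⇔ 55(1−δ^4) ≤ 12·δ^4, i.e. δ^4 ≥ 55/(55+12) = 55/67.
Hence δ ≥ (55/67)^(1/4) ≈ 0.952.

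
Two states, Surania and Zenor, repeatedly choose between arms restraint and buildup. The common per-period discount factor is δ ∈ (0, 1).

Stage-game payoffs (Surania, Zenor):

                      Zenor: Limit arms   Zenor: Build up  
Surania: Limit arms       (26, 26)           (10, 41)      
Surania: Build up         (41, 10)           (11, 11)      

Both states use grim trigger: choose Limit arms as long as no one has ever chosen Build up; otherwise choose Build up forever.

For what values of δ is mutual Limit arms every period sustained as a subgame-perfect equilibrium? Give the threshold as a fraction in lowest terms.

1/2

One-period gain from deviating is 41 − 26 = 15. The loss is 26 − 11 = 15 in every subsequent period, with present value 15·δ/(1−δ).
Deviation is unprofitable when 15·δ/(1−δ) ≥ 15, i.e. δ/(1−δ) ≥ 1.
Equivalently δ ≥ 15/(15+15) = 1/2.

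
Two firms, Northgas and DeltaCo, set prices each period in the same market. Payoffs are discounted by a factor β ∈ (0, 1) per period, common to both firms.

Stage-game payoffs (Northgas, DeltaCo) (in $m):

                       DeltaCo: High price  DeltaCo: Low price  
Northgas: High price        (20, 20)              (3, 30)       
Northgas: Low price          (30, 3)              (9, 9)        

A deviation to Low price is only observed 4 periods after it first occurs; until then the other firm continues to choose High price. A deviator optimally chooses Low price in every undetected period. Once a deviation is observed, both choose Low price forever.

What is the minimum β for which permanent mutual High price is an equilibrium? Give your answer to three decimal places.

0.831

Deviating for the 4 undetected periods gains 30−20 = 10 per period over cooperation, then loses 20−9 = 11 per period forever once punishment starts.
Gain: 10(1 + β + … + β^3); loss: 11·β^4/(1−β).
No profitable deviation ⇔ 10(1−β^4) ≤ 11·β^4, i.e. β^4 ≥ 10/(10+11) = 10/21.
Hence β ≥ (10/21)^(1/4) ≈ 0.831.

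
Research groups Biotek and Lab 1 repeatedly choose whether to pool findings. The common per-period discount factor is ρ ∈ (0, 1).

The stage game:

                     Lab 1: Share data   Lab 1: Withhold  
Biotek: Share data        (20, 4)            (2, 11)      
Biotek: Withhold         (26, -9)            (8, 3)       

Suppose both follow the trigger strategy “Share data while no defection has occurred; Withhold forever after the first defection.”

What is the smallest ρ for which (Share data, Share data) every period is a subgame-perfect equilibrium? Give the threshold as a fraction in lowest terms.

7/8

Biotek's threshold: (26−20)/(26−8) = 1/3.
Lab 1's threshold: (11−4)/(11−3) = 7/8.
1/3 < 7/8, so Lab 1 binds and ρ* = 7/8.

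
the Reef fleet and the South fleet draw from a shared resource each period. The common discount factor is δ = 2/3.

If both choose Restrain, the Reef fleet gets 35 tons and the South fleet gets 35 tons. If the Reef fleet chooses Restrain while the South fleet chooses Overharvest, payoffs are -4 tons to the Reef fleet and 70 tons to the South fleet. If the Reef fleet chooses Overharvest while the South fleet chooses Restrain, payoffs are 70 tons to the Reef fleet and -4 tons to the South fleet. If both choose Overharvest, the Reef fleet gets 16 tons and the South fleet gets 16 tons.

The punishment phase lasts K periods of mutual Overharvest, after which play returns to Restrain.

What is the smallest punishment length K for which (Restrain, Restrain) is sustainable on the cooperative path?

7

Need Σ_{k=1}^{K} δ^k ≥ (70−35)/(35−16) = 1.8421 at δ = 2/3.
At K = 6 the sum is 1.8244 < 1.8421; at K = 7 it is 1.8829 ≥ 1.8421.
So the minimum punishment length is K = 7.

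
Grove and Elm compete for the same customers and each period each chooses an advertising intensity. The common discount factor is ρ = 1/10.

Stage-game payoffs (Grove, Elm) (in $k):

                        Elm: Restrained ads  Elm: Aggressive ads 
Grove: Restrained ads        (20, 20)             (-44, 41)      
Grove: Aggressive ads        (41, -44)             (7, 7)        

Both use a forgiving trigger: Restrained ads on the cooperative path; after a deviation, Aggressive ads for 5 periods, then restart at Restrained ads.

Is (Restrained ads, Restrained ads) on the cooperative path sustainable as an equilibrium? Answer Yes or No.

No

A one-shot deviation gives 41 now, then 7 for 5 periods, then back to 20.
Gain from deviating: (41−20) today; loss: (20−7) in each of the next 5 periods.
No-deviation condition: (20−7)(ρ+…+ρ^5) ≥ 41−20, i.e. ρ+…+ρ^5 ≥ 21/13.
At ρ = 1/10: ρ+…+ρ^5 = 0.1111 < 1.6154.
So cooperation is not sustainable.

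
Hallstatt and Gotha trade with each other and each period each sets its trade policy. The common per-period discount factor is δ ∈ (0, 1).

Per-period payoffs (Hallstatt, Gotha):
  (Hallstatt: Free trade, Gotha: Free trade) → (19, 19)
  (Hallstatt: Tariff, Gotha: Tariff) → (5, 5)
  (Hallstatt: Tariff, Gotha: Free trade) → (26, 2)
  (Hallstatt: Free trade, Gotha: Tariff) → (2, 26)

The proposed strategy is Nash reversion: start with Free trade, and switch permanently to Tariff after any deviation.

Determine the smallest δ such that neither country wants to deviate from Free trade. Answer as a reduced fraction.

1/3

Cooperation forever yields 19 each period: 19/(1−δ).
Deviating yields 26 once, then 5 forever: 26 + 5δ/(1−δ).
No profitable deviation requires 19/(1−δ) ≥ 26 + 5δ/(1−δ).
Multiplying by (1−δ): 19 ≥ 26(1−δ) + 5δ = 26 − 21δ.
So 21δ ≥ 7, i.e. δ ≥ 7/21 = 1/3.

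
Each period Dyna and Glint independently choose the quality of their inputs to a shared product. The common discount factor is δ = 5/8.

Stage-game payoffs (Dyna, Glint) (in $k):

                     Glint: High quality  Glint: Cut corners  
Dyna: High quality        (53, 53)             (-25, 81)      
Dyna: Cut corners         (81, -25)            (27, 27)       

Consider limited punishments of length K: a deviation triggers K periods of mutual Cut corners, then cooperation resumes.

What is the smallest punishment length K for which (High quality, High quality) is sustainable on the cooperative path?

3

No profitable deviation requires (53−27)(δ+…+δ^K) ≥ 81−53, i.e. δ+…+δ^K ≥ 14/13 ≈ 1.0769.
With δ = 5/8, the partial sums are K=1: 0.6250, K=2: 1.0156, K=3: 1.2598.
K = 3 is the first length at which the sum reaches 1.0769.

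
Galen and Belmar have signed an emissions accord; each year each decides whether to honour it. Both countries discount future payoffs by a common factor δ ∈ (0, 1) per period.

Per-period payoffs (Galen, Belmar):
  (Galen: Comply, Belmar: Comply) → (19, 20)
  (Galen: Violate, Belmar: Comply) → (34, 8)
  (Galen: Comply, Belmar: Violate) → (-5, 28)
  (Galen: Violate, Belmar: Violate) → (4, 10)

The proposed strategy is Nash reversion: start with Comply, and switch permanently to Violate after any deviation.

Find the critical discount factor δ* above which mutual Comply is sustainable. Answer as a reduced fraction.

1/2

Galen's threshold: (34−19)/(34−4) = 1/2.
Belmar's threshold: (28−20)/(28−10) = 4/9.
1/2 > 4/9, so Galen binds and δ* = 1/2.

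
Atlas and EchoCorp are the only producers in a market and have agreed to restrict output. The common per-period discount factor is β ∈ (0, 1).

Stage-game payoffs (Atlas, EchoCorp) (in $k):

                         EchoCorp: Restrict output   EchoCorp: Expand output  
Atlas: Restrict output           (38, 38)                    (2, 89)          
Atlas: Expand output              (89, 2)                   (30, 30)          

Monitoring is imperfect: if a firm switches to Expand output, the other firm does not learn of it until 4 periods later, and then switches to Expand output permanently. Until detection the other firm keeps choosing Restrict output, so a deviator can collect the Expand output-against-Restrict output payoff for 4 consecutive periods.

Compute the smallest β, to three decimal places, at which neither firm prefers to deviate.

0.964

Deviating for the 4 undetected periods gains 89−38 = 51 per period over cooperation, then loses 38−30 = 8 per period forever once punishment starts.
Gain: 51(1 + β + … + β^3); loss: 8·β^4/(1−β).
No profitable deviation ⇔ 51(1−β^4) ≤ 8·β^4, i.e. β^4 ≥ 51/(51+8) = 51/59.
Hence β ≥ (51/59)^(1/4) ≈ 0.964.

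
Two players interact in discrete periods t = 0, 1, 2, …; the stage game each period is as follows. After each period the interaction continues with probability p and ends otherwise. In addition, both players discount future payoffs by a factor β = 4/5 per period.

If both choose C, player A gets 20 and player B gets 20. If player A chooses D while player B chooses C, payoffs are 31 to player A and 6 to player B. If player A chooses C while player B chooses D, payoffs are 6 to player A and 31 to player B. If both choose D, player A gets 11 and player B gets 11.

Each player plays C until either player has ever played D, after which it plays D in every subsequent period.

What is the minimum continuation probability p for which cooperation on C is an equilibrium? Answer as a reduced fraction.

11/16

Expected continuation weight on next period's payoff is β·p = 4/5·p, which plays the role of the discount factor.
Cooperation requires 4/5·p ≥ (31−20)/(31−11) = 11/20, hence p ≥ 11/16.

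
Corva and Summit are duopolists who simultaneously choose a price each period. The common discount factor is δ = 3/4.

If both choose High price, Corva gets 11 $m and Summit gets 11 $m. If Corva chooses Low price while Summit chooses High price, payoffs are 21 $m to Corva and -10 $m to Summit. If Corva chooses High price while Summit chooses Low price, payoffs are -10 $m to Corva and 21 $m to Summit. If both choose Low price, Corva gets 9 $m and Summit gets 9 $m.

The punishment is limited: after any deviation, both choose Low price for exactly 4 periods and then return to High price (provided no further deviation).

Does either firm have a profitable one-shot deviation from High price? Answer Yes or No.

Yes

IC: δ+…+δ^4 ≥ (21−11)/(11−9) = 5.
At δ = 3/4: partial sum = 2.0508 < 5.0000. Cooperation not sustainable.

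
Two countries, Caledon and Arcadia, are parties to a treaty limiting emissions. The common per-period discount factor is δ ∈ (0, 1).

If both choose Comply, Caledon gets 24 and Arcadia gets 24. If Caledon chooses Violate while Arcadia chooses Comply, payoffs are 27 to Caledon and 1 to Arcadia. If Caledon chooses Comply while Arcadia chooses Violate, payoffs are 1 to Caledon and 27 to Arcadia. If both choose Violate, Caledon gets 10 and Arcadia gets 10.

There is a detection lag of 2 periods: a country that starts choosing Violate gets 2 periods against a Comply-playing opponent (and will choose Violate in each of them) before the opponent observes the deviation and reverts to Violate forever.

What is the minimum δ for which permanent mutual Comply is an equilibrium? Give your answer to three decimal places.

Deviating for the 2 undetected periods gains 27−24 = 3 per period over cooperation, then loses 24−10 = 14 per period forever once punishment starts.
Gain: 3(1 + δ + … + δ^1); loss: 14·δ^2/(1−δ).
No profitable deviation ⇔ 3(1−δ^2) ≤ 14·δ^2, i.e. δ^2 ≥ 3/(3+14) = 3/17.
Hence δ ≥ (3/17)^(1/2) ≈ 0.420.

0.420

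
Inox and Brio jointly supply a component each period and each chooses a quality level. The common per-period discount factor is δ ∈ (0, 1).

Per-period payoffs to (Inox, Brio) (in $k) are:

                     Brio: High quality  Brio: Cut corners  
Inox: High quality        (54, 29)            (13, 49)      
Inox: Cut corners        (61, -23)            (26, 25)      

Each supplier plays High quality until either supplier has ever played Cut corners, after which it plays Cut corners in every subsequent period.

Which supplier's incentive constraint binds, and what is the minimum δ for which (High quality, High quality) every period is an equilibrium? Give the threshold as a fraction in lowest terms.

Inox's threshold: (61−54)/(61−26) = 1/5.
Brio's threshold: (49−29)/(49−25) = 5/6.
1/5 < 5/6, so Brio binds and δ* = 5/6.

Brio; δ ≥ 5/6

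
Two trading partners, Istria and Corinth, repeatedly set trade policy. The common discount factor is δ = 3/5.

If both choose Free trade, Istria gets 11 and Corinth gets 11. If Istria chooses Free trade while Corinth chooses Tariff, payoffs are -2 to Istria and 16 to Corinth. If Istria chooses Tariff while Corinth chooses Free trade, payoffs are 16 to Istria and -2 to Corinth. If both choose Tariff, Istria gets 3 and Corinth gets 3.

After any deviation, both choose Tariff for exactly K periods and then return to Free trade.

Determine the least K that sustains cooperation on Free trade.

2

Need Σ_{k=1}^{K} δ^k ≥ (16−11)/(11−3) = 0.6250 at δ = 3/5.
At K = 1 the sum is 0.6000 < 0.6250; at K = 2 it is 0.9600 ≥ 0.6250.
So the minimum punishment length is K = 2.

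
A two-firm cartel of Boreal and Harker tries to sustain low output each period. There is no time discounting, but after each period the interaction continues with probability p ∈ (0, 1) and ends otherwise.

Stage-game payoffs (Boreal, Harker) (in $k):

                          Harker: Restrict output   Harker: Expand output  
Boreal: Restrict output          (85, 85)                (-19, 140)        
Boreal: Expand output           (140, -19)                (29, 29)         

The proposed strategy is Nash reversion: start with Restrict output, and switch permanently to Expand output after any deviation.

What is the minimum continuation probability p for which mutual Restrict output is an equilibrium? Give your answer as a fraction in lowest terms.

Expected cooperation value is 85 + p·85 + p²·85 + … = 85/(1−p); deviation gives 140 + p·29/(1−p).
85 ≥ 140(1−p) + 29p ⇒ 111p ≥ 55 ⇒ p ≥ 55/111.

55/111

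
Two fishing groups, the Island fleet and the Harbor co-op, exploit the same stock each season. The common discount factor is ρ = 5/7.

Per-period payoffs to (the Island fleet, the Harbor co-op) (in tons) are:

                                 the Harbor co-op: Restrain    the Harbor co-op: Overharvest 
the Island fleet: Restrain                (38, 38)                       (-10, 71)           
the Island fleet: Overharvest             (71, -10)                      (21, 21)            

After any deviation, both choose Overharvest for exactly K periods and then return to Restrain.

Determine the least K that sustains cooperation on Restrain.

No profitable deviation requires (38−21)(ρ+…+ρ^K) ≥ 71−38, i.e. ρ+…+ρ^K ≥ 33/17 ≈ 1.9412.
With ρ = 5/7, the partial sums are K=1: 0.7143, K=2: 1.2245, K=3: 1.5889, K=4: 1.8492, K=5: 2.0352.
K = 5 is the first length at which the sum reaches 1.9412.

5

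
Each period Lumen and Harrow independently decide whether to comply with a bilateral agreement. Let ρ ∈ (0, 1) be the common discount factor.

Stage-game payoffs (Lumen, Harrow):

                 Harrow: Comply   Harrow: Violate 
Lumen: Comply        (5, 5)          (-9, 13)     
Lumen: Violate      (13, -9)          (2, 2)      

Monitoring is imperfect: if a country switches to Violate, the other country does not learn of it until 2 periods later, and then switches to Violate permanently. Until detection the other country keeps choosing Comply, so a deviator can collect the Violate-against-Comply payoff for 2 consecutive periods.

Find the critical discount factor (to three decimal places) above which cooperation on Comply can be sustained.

Deviating for the 2 undetected periods gains 13−5 = 8 per period over cooperation, then loses 5−2 = 3 per period forever once punishment starts.
Gain: 8(1 + ρ + … + ρ^1); loss: 3·ρ^2/(1−ρ).
No profitable deviation ⇔ 8(1−ρ^2) ≤ 3·ρ^2, i.e. ρ^2 ≥ 8/(8+3) = 8/11.
Hence ρ ≥ (8/11)^(1/2) ≈ 0.853.

0.853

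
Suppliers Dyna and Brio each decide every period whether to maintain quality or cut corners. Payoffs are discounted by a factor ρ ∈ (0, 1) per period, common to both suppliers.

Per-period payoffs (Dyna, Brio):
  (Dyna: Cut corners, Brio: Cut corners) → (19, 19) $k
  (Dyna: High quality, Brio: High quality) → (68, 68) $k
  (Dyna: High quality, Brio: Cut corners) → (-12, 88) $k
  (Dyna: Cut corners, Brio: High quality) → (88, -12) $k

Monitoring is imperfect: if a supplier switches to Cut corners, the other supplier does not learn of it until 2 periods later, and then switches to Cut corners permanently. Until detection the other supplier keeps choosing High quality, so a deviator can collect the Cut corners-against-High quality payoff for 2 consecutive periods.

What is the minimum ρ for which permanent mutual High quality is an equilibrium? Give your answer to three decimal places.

0.538

A deviator earns 88 for 2 periods, then 19 forever; cooperating earns 68 forever. Multiplying the IC by (1−ρ):
68 ≥ 88(1−ρ^2) + 19ρ^2, so 69·ρ^2 ≥ 20 and ρ^2 ≥ 20/69.
ρ ≥ (20/69)^(1/2) ≈ 0.538.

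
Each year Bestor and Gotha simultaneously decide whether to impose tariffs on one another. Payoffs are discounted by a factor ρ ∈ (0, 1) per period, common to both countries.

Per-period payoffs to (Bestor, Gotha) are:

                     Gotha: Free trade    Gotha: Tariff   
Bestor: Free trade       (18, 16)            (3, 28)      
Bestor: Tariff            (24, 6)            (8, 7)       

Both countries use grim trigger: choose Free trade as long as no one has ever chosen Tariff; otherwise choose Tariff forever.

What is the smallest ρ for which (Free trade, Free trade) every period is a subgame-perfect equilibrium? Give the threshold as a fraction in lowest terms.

Bestor: cooperation gives 18 each period; deviation gives 24 once then 8 forever.
  18/(1−ρ) ≥ 24 + 8ρ/(1−ρ) ⇒ ρ ≥ 6/16 = 3/8.
Gotha: cooperation gives 16 each period; deviation gives 28 once then 7 forever.
  ρ ≥ 12/21 = 4/7.
Both must hold, so the binding constraint is Gotha's: ρ ≥ 4/7.

4/7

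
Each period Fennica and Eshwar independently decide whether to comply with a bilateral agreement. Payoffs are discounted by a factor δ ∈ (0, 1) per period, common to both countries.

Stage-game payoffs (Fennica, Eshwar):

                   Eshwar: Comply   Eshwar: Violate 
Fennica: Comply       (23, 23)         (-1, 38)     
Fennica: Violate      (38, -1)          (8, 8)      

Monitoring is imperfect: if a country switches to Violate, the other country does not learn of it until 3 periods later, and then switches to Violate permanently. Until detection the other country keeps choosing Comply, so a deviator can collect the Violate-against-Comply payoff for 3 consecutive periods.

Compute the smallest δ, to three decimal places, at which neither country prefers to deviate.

0.794

A deviator earns 38 for 3 periods, then 8 forever; cooperating earns 23 forever. Multiplying the IC by (1−δ):
23 ≥ 38(1−δ^3) + 8δ^3, so 30·δ^3 ≥ 15 and δ^3 ≥ 1/2.
δ ≥ (1/2)^(1/3) ≈ 0.794.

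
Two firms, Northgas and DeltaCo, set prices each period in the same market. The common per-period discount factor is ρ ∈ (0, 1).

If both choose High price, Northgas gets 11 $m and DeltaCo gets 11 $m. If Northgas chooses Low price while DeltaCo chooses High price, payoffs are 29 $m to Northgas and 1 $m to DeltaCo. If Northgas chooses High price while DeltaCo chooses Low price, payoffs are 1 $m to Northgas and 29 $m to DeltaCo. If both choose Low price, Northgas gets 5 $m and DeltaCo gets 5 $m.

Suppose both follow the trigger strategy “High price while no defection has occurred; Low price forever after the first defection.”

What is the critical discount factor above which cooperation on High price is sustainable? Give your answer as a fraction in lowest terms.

One-period gain from deviating is 29 − 11 = 18. The loss is 11 − 5 = 6 in every subsequent period, with present value 6·ρ/(1−ρ).
Deviation is unprofitable when 6·ρ/(1−ρ) ≥ 18, i.e. ρ/(1−ρ) ≥ 3.
Equivalently ρ ≥ 18/(18+6) = 3/4.

3/4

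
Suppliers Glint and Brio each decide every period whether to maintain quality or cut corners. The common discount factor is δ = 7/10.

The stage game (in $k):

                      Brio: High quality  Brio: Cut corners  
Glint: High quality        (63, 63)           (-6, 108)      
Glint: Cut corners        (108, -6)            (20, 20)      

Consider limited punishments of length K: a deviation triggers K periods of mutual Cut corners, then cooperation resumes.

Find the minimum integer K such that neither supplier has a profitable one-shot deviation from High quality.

2

Need Σ_{k=1}^{K} δ^k ≥ (108−63)/(63−20) = 1.0465 at δ = 7/10.
At K = 1 the sum is 0.7000 < 1.0465; at K = 2 it is 1.1900 ≥ 1.0465.
So the minimum punishment length is K = 2.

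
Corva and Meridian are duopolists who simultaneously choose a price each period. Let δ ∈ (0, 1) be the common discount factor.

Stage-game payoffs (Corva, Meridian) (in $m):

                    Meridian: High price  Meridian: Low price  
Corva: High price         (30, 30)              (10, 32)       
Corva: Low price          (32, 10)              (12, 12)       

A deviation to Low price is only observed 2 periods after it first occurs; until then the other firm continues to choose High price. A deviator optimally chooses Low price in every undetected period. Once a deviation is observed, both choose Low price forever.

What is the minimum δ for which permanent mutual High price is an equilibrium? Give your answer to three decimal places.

A deviator earns 32 for 2 periods, then 12 forever; cooperating earns 30 forever. Multiplying the IC by (1−δ):
30 ≥ 32(1−δ^2) + 12δ^2, so 20·δ^2 ≥ 2 and δ^2 ≥ 1/10.
δ ≥ (1/10)^(1/2) ≈ 0.316.

0.316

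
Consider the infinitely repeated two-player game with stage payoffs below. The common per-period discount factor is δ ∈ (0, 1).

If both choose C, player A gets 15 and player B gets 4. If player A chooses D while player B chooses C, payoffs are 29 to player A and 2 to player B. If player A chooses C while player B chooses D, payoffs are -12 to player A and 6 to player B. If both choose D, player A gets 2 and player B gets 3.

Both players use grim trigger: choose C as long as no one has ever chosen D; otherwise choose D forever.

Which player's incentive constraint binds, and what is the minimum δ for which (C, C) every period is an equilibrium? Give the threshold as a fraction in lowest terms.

player B; δ ≥ 2/3

For player A: deviation gain 29−15 = 14, per-period punishment loss 15−2 = 13. IC gives δ ≥ 14/27.
For player B: gain 2, loss 1 per period, so δ ≥ 2/3.
The tighter constraint is player B's, so cooperation needs δ ≥ 2/3.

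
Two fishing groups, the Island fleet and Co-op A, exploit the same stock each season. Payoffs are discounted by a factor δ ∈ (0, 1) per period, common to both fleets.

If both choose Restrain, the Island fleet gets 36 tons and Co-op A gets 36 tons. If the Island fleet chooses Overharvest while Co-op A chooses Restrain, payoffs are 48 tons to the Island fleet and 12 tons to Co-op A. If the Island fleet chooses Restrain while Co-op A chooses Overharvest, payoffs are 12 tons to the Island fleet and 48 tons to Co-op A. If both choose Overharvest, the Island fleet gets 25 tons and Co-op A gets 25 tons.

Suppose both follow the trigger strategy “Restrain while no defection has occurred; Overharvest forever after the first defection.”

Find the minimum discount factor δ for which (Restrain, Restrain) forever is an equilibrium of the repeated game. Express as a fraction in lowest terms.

12/23

Under grim trigger the critical discount factor is (T−C)/(T−P) with T = 48, C = 36, P = 25.
δ* = (48−36)/(48−25) = 12/23.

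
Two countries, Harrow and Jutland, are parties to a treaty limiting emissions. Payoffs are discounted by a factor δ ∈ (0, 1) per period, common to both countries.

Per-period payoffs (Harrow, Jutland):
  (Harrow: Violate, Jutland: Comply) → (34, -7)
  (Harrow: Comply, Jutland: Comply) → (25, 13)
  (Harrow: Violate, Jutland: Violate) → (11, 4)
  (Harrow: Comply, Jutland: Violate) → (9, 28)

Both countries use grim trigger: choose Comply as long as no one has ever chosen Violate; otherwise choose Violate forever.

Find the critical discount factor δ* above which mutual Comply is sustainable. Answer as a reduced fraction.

Harrow: cooperation gives 25 each period; deviation gives 34 once then 11 forever.
  25/(1−δ) ≥ 34 + 11δ/(1−δ) ⇒ δ ≥ 9/23.
Jutland: cooperation gives 13 each period; deviation gives 28 once then 4 forever.
  δ ≥ 15/24 = 5/8.
Both must hold, so the binding constraint is Jutland's: δ ≥ 5/8.

5/8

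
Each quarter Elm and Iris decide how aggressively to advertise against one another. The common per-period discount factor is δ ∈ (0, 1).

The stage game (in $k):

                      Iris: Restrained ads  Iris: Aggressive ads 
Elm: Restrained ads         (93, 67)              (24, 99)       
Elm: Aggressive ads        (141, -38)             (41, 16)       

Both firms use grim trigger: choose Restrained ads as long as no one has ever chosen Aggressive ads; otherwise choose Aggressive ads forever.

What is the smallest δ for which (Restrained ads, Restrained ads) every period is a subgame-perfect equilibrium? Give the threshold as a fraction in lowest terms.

12/25

Elm: cooperation gives 93 each period; deviation gives 141 once then 41 forever.
  93/(1−δ) ≥ 141 + 41δ/(1−δ) ⇒ δ ≥ 48/100 = 12/25.
Iris: cooperation gives 67 each period; deviation gives 99 once then 16 forever.
  δ ≥ 32/83.
Both must hold, so the binding constraint is Elm's: δ ≥ 12/25.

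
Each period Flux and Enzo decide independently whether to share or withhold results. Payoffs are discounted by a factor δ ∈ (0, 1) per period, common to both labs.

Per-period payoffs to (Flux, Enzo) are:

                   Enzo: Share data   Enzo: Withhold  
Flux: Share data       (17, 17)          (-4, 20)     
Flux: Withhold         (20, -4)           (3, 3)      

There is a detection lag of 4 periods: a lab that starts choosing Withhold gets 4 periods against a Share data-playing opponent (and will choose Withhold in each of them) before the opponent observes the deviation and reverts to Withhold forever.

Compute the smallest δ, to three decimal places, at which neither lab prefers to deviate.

0.648

A deviator earns 20 for 4 periods, then 3 forever; cooperating earns 17 forever. Multiplying the IC by (1−δ):
17 ≥ 20(1−δ^4) + 3δ^4, so 17·δ^4 ≥ 3 and δ^4 ≥ 3/17.
δ ≥ (3/17)^(1/4) ≈ 0.648.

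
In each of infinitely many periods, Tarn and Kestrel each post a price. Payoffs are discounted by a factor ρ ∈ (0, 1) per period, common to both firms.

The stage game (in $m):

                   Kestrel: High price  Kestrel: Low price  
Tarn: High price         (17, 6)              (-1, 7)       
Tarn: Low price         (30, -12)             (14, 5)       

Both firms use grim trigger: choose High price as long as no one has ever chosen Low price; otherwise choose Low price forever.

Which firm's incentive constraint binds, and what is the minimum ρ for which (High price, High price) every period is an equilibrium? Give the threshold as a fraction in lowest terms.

Tarn; ρ ≥ 13/16

Tarn's threshold: (30−17)/(30−14) = 13/16.
Kestrel's threshold: (7−6)/(7−5) = 1/2.
13/16 > 1/2, so Tarn binds and ρ* = 13/16.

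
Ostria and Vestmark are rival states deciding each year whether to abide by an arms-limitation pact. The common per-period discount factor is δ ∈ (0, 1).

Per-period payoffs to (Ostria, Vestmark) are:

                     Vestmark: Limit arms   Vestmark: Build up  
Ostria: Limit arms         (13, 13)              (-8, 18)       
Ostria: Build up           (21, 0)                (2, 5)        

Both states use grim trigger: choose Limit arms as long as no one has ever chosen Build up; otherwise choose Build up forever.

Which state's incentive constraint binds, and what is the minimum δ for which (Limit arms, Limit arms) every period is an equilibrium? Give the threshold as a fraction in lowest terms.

For Ostria: deviation gain 21−13 = 8, per-period punishment loss 13−2 = 11. IC gives δ ≥ 8/19.
For Vestmark: gain 5, loss 8 per period, so δ ≥ 5/13.
The tighter constraint is Ostria's, so cooperation needs δ ≥ 8/19.

Ostria; δ ≥ 8/19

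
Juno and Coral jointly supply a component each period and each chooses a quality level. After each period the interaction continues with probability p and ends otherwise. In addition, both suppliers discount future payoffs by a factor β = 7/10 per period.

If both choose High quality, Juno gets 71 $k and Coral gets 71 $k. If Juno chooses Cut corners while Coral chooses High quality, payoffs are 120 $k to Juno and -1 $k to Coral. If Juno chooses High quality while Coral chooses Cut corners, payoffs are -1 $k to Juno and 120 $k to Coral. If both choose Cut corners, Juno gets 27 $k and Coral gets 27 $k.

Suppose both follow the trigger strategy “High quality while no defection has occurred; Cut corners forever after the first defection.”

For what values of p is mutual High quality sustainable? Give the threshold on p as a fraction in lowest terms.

70/93

With continuation probability p and discount β, the effective per-period discount factor is βp.
Grim-trigger IC: βp ≥ (120−71)/(120−27) = 49/93.
So p ≥ (49/93)/(7/10) = 70/93.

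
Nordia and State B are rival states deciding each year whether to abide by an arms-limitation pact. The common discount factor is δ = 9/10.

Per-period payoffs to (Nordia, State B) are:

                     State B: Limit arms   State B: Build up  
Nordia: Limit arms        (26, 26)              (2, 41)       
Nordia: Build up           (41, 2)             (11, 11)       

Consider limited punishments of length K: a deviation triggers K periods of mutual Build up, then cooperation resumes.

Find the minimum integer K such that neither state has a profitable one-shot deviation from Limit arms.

2

No profitable deviation requires (26−11)(δ+…+δ^K) ≥ 41−26, i.e. δ+…+δ^K ≥ 1 ≈ 1.0000.
With δ = 9/10, the partial sums are K=1: 0.9000, K=2: 1.7100.
K = 2 is the first length at which the sum reaches 1.0000.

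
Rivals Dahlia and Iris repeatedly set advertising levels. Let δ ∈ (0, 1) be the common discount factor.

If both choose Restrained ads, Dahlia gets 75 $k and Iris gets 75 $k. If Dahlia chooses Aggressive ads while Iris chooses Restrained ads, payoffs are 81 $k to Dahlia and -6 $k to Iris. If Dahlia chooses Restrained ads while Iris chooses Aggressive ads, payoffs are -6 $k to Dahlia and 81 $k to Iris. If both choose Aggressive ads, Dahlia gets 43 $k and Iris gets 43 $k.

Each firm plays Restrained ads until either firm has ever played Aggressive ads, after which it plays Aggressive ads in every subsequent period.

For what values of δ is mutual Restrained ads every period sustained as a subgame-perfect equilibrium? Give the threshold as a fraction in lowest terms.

3/19

Cooperation forever yields 75 each period: 75/(1−δ).
Deviating yields 81 once, then 43 forever: 81 + 43δ/(1−δ).
No profitable deviation requires 75/(1−δ) ≥ 81 + 43δ/(1−δ).
Multiplying by (1−δ): 75 ≥ 81(1−δ) + 43δ = 81 − 38δ.
So 38δ ≥ 6, i.e. δ ≥ 6/38 = 3/19.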